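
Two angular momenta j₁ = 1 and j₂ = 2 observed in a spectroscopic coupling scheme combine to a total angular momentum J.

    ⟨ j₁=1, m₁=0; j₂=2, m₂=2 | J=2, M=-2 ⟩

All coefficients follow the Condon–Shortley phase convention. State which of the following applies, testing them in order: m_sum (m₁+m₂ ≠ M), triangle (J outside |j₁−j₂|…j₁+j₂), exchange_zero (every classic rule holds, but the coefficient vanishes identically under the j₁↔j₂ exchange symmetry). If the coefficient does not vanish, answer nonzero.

m_sum

m-sum: m₁+m₂ = 0+2 = 2, M = -2  ✗ ⇒ coefficient is 0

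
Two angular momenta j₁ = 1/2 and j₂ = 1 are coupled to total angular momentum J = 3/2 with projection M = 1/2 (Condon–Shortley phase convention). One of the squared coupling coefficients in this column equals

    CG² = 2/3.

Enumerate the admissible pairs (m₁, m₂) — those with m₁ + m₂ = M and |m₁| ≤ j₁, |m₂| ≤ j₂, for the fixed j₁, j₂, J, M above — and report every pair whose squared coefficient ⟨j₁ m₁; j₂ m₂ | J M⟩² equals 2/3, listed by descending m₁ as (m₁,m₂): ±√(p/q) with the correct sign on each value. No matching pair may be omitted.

Admissible pairs with m₁+m₂ = M = 1/2: (-1/2,1), (1/2,0)
  (m₁,m₂)=(1/2,0): CG² = 2/3, CG = +√(2/3)   ← matches the target
  (m₁,m₂)=(-1/2,1): CG² = 1/3, CG = +√(1/3)
Pairs with CG² = 2/3: (1/2,0): +√(2/3)

(1/2,0): +√(2/3)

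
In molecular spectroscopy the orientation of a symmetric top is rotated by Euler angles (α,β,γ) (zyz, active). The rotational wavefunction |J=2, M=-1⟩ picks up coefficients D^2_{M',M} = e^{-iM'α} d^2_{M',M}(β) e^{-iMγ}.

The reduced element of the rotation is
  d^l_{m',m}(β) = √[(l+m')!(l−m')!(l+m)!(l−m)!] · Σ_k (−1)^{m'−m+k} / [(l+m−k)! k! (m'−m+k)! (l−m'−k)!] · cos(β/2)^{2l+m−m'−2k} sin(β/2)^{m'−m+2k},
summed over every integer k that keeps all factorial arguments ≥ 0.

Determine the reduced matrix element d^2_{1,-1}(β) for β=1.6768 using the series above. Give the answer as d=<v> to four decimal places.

d=0.4359

d^2_{1,-1}(β=1.6768) via the finite sum:
c=cos(1.676800/2)=0.668653, s=sin(1.676800/2)=0.743574; N=√[6·1·1·6]=6.000000
k∈{0,1} keeps every argument non-negative
  k=0: (−1)^2·6.0000/(2)·0.6687^2·0.7436^2 = +0.741604
  k=1: (−1)^3·6.0000/(6)·0.6687^0·0.7436^4 = -0.305701
d^2_{1,-1}(1.6768) = +0.741604 -0.305701 = +0.435903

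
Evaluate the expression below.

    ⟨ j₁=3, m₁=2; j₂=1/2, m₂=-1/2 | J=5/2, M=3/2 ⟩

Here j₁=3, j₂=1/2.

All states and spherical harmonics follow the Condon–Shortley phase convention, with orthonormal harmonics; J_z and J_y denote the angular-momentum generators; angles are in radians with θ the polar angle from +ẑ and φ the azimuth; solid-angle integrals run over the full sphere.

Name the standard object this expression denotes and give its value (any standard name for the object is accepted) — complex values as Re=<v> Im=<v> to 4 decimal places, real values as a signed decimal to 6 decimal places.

This is a Clebsch–Gordan (vector-coupling) coefficient.
triangle: 1!·5!·0!/7! = 120/5040
(j±m)!: 5!·1!·0!·1!·4!·1! = 2880
prefactor² = (2J+1)·Δ·N² = 2880/7
  k=0: +1/(0!·1!·1!·0!·4!·0!) = 1/24
Σ = 1/24  ⇒  CG² = 2880/7·(1/24)² = 5/7
CG = +√(5/7) = +0.845154

Clebsch–Gordan coefficient, +√(5/7) ≈ +0.845154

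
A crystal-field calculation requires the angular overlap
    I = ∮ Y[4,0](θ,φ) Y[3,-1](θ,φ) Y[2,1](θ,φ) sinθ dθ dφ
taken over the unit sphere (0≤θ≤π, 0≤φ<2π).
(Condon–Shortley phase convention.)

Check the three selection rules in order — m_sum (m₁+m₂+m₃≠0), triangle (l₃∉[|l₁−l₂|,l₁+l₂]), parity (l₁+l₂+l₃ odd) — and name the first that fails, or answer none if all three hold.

azimuthal sum: 0 − 1 + 1 = 0  ✓
1 ≤ 2 ≤ 7 (triangle on l)  ✓
L = 4 + 3 + 2 = 9 (odd)  ✗

parity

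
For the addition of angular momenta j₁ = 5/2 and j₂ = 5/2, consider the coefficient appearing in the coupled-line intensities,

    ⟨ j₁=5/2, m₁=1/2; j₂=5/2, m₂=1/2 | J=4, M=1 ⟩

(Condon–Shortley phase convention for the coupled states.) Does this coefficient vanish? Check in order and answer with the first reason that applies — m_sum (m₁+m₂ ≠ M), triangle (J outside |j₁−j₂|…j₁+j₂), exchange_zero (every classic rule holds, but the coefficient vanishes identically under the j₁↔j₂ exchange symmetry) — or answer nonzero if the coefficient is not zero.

m-sum: m₁+m₂ = 1/2+1/2 = 1, M = 1  ✓
triangle: |j₁−j₂| = 0 ≤ J = 4 ≤ j₁+j₂ = 5  ✓
exchange: j₁=j₂ and m₁=m₂, and (−1)^(j₁+j₂−J) = (−1)^1 = −1 forces ⟨j₁m₁;j₂m₂|JM⟩ = −⟨j₂m₂;j₁m₁|JM⟩ = −⟨j₁m₁;j₂m₂|JM⟩ ⇒ the coefficient vanishes identically
Racah sum check: Σ_k collapses to 0 ⇒ CG = 0

exchange_zero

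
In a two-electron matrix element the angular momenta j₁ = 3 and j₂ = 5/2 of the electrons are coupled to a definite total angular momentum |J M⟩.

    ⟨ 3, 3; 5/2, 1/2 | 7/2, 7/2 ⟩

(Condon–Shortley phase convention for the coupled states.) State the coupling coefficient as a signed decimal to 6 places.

+√(1/3) ≈ +0.577350

j₁+j₂−J=2  J+j₁−j₂=4  J−j₁+j₂=3  j₁+j₂+J+1=10
(j₁±m₁, j₂±m₂, J±M) = (6,0,3,2,7,0)
P² = 27648
sum k=0..0:
  [0] +1/288 = 1/288
S = 1/288
C² = P²·S² = 1/3 ; C = +0.577350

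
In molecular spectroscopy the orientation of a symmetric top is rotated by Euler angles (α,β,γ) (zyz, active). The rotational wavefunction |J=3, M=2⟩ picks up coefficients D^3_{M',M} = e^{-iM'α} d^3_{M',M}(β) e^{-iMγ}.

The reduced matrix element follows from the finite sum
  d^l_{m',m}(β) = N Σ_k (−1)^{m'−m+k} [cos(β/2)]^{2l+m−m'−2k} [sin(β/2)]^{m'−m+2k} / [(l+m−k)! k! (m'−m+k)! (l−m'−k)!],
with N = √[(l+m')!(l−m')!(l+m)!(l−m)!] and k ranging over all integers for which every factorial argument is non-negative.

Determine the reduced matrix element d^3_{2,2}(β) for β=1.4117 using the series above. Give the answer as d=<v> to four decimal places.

d^3_{2,2}(β=1.4117) via the finite sum:
With c≡cos(β/2)=0.761060 and s≡sin(β/2)=0.648681, N=[120·1·120·1]^{1/2}=120.000000
k∈{0,1} keeps every argument non-negative
  k=0: (−1)^0·120.0000/(120)·0.7611^6·0.6487^0 = +0.194319
  k=1: (−1)^1·120.0000/(24)·0.7611^4·0.6487^2 = -0.705844
d^3_{2,2}(1.4117) = +0.194319 -0.705844 = -0.511525

d=-0.5115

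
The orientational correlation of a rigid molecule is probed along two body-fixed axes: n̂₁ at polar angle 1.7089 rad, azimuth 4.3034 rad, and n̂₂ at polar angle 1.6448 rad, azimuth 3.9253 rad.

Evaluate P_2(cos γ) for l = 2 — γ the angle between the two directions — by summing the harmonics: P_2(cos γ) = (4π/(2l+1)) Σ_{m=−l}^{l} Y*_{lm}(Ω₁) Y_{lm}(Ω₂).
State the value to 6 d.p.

0.792272

Summing Y*_{l m}(θ₁,φ₁)·Y_{l m}(θ₂,φ₂) over m ∈ [−2, 2]; prefactor 4π/(2·2+1) = 2.513274:
  term(m=-2) = +0.105902+0.099891i   from Y*(Ω₁)=-0.259090+0.276547i, Y(Ω₂)=+0.001299-0.384160i
  term(m=-1) = +0.005577+0.002215i   from Y*(Ω₁)=+0.041892+0.096652i, Y(Ω₂)=+0.040347-0.040211i
  term(m=+0) = +0.092278+0.000000i   from Y*(Ω₁)=-0.297460-0.000000i, Y(Ω₂)=-0.310219+0.000000i
  term(m=+1) = +0.005577-0.002215i   from Y*(Ω₁)=-0.041892+0.096652i, Y(Ω₂)=-0.040347-0.040211i
  term(m=+2) = +0.105902-0.099891i   from Y*(Ω₁)=-0.259090-0.276547i, Y(Ω₂)=+0.001299+0.384160i
Σ over m = +0.315235+0.000000i; ×(4π/5) → +0.792272+0.000000i. Real part: 0.792272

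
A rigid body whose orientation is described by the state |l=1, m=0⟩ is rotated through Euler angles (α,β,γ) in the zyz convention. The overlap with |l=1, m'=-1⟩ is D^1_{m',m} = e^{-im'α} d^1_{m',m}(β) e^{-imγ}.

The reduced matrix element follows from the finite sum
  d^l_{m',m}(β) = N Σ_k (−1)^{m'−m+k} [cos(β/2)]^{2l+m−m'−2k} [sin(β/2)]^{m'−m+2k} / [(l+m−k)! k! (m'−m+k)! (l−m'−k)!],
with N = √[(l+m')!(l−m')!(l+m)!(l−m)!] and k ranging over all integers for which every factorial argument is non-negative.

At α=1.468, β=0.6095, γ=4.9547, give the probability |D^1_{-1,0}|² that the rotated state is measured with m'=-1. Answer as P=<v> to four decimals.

First d^1_{-1,0}(β=0.6095), then the phase factors e^{-i(-1)α} and e^{-i(0)γ}:
c=cos(0.609500/2)=0.953922, s=sin(0.609500/2)=0.300055; N=√[1·2·1·1]=1.414214
Admissible k: 1..1 (factorial args all ≥0)
  k=1: (−1)^0·1.4142/(1)·0.9539^1·0.3001^1 = +0.404789
d^1_{-1,0}(0.6095) = +0.404789
|D^1_{-1,0}|² = |d^1_{-1,0}(β)|² = (+0.404789)² = 0.163854 (the z-rotation phases have unit modulus)

P=0.1639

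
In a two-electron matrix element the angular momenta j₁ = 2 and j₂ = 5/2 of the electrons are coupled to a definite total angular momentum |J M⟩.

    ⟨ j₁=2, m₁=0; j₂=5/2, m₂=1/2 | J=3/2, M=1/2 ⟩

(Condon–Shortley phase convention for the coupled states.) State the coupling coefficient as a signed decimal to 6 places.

+√(2/35) = +0.239046

√[4·3!1!2!/7! · 2!2!3!2!2!1!] = √(32/35)
  +(−1)^1/∏(1,2,1,2,0,0)! = -1/4  (running -1/4)
  +(−1)^2/∏(2,1,0,1,1,1)! = 1/2  (running 1/4)
⟨..|..⟩ = √(32/35)·(1/4) = +0.239046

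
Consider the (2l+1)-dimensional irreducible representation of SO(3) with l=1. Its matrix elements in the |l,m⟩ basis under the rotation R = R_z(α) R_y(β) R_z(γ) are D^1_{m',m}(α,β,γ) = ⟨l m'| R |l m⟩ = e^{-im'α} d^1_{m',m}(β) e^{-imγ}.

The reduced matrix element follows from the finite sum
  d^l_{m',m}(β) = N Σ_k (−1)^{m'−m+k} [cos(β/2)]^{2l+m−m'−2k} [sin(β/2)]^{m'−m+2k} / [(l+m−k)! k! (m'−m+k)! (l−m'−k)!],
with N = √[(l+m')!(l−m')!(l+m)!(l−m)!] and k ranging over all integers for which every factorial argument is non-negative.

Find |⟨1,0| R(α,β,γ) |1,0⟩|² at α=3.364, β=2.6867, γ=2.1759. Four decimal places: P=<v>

Split into d^1_{0,0}(β=2.6867) × two z-phases.
Half-angle: c=0.225490, s=0.974245. N=√(1·1·1·1)=1.000000
k∈{0,1} keeps every argument non-negative
  k=0: (−1)^0·1.0000/(1)·0.2255^2·0.9742^0 = +0.050846
  k=1: (−1)^1·1.0000/(1)·0.2255^0·0.9742^2 = -0.949154
d^1_{0,0}(2.6867) = +0.050846 -0.949154 = -0.898308
|D^1_{0,0}|² = |d^1_{0,0}(β)|² = (-0.898308)² = 0.806958 (the z-rotation phases have unit modulus)

P=0.8070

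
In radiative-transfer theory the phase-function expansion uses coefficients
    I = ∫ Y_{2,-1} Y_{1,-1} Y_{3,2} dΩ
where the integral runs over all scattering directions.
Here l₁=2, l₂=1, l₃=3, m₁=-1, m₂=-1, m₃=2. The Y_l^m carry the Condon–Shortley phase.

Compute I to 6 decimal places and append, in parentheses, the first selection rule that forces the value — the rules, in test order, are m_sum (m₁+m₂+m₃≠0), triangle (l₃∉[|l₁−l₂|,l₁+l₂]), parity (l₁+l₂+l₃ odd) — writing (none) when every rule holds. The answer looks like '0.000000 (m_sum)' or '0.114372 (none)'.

0.261169 (none)

m-sum 0 ✓  L=6 even ✓  1≤3≤3 ✓
Π(2lᵢ+1) = 5×3×7 = 105
triangle coeff Δ(2,1,3) = 1/105
Σ_t [0,0]: t=0:+1/4 = 1/4
(3j)²=3/35 [(2 1 3; 0 0 0)], sign=-1
Σ_t [0,0]: t=0:+1/12 = 1/12
(3j)²=2/21 [(2 1 3; -1 -1 2)], sign=-1
⇒ 4πI² = 6/7
I = (+1)√(6/7/(4π)) = 0.26116903
No selection rule forces the value: the integral is nonzero (none).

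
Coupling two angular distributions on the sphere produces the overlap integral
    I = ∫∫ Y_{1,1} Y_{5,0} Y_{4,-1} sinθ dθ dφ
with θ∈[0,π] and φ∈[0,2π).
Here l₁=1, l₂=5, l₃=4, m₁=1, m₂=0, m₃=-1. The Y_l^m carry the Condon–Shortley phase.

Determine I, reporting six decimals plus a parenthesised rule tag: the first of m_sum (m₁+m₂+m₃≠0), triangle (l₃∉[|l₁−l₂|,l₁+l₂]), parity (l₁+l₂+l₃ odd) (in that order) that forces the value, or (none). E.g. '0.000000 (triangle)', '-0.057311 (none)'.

Rules hold: Σm=0, L=10 even, 4≤4≤6.
N = 3·11·9 = 297
Δ = 2!·0!·8!/11! = 1/495
Racah Σ t=1..1: t=1:−1/576 = -1/576
⇒ 3j(1 5 4; 0 0 0)² = 5/99, sgn -1
Racah Σ t=0..0: t=0:+1/1440 = 1/1440
⇒ 3j(1 5 4; 1 0 -1)² = 2/99, sgn -1
4πI² = N·(3j₀)²·(3jₘ)² = 10/33
I = +1·√(0.30303/4π) = 0.15528807
No selection rule forces the value: the integral is nonzero (none).

0.155288 (none)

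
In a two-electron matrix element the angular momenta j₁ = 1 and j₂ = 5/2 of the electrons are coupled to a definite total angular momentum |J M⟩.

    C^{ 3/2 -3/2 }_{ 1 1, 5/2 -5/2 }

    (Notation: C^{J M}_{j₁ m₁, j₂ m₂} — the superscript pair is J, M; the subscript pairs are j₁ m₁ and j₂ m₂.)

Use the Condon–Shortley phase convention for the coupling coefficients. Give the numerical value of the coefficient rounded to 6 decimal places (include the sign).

j₁+j₂−J=2  J+j₁−j₂=0  J−j₁+j₂=3  j₁+j₂+J+1=6
(j₁±m₁, j₂±m₂, J±M) = (2,0,0,5,0,3)
P² = 96
sum k=0..0:
  [0] +1/12 = 1/12
S = 1/12
C² = P²·S² = 2/3 ; C = +0.816497

+√(2/3) = +0.816497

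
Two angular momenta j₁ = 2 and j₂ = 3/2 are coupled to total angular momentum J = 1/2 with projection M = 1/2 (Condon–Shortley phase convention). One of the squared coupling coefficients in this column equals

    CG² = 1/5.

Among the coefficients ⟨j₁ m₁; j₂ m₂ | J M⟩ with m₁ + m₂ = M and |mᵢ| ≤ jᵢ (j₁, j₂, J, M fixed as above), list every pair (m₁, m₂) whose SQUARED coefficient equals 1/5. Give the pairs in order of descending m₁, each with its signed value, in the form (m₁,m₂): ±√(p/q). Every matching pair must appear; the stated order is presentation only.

(0,1/2): +√(1/5)

Admissible pairs with m₁+m₂ = M = 1/2: (-1,3/2), (0,1/2), (1,-1/2), (2,-3/2)
  (m₁,m₂)=(2,-3/2): CG² = 2/5, CG = +√(2/5)
  (m₁,m₂)=(1,-1/2): CG² = 3/10, CG = −√(3/10)
  (m₁,m₂)=(0,1/2): CG² = 1/5, CG = +√(1/5)   ← matches the target
  (m₁,m₂)=(-1,3/2): CG² = 1/10, CG = −√(1/10)
Pairs with CG² = 1/5: (0,1/2): +√(1/5)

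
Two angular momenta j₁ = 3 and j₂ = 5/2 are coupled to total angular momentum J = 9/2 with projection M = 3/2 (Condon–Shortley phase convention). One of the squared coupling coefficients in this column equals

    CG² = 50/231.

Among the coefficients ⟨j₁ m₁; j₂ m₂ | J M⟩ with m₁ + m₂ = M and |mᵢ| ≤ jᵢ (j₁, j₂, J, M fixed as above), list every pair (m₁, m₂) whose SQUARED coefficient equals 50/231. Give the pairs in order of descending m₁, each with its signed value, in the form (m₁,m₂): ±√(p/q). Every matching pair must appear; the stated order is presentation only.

(-1,5/2): −√(50/231)

Admissible pairs with m₁+m₂ = M = 3/2: (-1,5/2), (0,3/2), (1,1/2), (2,-1/2), (3,-3/2)
  (m₁,m₂)=(3,-3/2): CG² = 8/77, CG = +√(8/77)
  (m₁,m₂)=(2,-1/2): CG² = 169/462, CG = +√(169/462)
  (m₁,m₂)=(1,1/2): CG² = 5/231, CG = +√(5/231)
  (m₁,m₂)=(0,3/2): CG² = 45/154, CG = −√(45/154)
  (m₁,m₂)=(-1,5/2): CG² = 50/231, CG = −√(50/231)   ← matches the target
Pairs with CG² = 50/231: (-1,5/2): −√(50/231)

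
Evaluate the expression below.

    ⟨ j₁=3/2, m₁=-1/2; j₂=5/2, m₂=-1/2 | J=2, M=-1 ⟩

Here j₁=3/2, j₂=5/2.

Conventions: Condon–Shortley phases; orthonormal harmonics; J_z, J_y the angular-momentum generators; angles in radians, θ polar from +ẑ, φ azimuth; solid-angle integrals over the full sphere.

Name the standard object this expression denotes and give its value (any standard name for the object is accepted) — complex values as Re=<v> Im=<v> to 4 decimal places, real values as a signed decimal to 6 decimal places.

Clebsch–Gordan coefficient, −√(25/84) ≈ -0.545545

This is a Clebsch–Gordan (vector-coupling) coefficient.
j₁+j₂−J=2  J+j₁−j₂=1  J−j₁+j₂=3  j₁+j₂+J+1=7
(j₁±m₁, j₂±m₂, J±M) = (1,2,2,3,1,3)
P² = 12/7
sum k=1..2:
  [1] −1/2 = -1/2
  [2] +1/12 = 1/12
S = -5/12
C² = P²·S² = 25/84 ; C = -0.545545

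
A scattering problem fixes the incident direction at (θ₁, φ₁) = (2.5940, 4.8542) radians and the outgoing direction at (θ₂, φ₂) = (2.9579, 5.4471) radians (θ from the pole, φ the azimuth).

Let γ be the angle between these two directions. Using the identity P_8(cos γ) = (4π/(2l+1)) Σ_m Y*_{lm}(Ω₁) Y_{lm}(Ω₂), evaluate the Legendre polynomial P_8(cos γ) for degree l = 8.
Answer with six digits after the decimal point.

Summing Y*_{l m}(θ₁,φ₁)·Y_{l m}(θ₂,φ₂) over m ∈ [−8, 8]; prefactor 4π/(2·8+1) = 0.739198:
  term(m=-8) = (0.000000, 0.000000)   from Y*(Ω₁)=(0.001176, 0.002522), Y(Ω₂)=(0.000001, 0.000000)
  term(m=-7) = (-0.000000, 0.000000)   from Y*(Ω₁)=(0.015286, -0.009974), Y(Ω₂)=(-0.000012, 0.000006)
  term(m=-6) = (-0.000013, 0.000006)   from Y*(Ω₁)=(-0.049101, -0.055991), Y(Ω₂)=(0.000057, -0.000180)
  term(m=-5) = (-0.000388, -0.000069)   from Y*(Ω₁)=(-0.137194, 0.159921), Y(Ω₂)=(0.000948, 0.001611)
  term(m=-4) = (-0.004080, -0.003956)   from Y*(Ω₁)=(0.347677, 0.221501), Y(Ω₂)=(-0.013502, -0.002776)
  term(m=-3) = (-0.007760, -0.036787)   from Y*(Ω₁)=(0.207200, -0.457290), Y(Ω₂)=(0.060364, -0.044321)
  term(m=-2) = (0.022975, -0.056697)   from Y*(Ω₁)=(-0.206397, -0.060161), Y(Ω₂)=(-0.028797, 0.283092)
  term(m=-1) = (-0.174446, 0.117535)   from Y*(Ω₁)=(0.045077, -0.315733), Y(Ω₂)=(-0.442132, -0.489389)
  term(m=+0) = (-0.186454, -0.000000)   from Y*(Ω₁)=(-0.335256, -0.000000), Y(Ω₂)=(0.556155, 0.000000)
  term(m=+1) = (-0.174446, -0.117535)   from Y*(Ω₁)=(-0.045077, -0.315733), Y(Ω₂)=(0.442132, -0.489389)
  term(m=+2) = (0.022975, 0.056697)   from Y*(Ω₁)=(-0.206397, 0.060161), Y(Ω₂)=(-0.028797, -0.283092)
  term(m=+3) = (-0.007760, 0.036787)   from Y*(Ω₁)=(-0.207200, -0.457290), Y(Ω₂)=(-0.060364, -0.044321)
  term(m=+4) = (-0.004080, 0.003956)   from Y*(Ω₁)=(0.347677, -0.221501), Y(Ω₂)=(-0.013502, 0.002776)
  term(m=+5) = (-0.000388, 0.000069)   from Y*(Ω₁)=(0.137194, 0.159921), Y(Ω₂)=(-0.000948, 0.001611)
  term(m=+6) = (-0.000013, -0.000006)   from Y*(Ω₁)=(-0.049101, 0.055991), Y(Ω₂)=(0.000057, 0.000180)
  term(m=+7) = (-0.000000, -0.000000)   from Y*(Ω₁)=(-0.015286, -0.009974), Y(Ω₂)=(0.000012, 0.000006)
  term(m=+8) = (0.000000, -0.000000)   from Y*(Ω₁)=(0.001176, -0.002522), Y(Ω₂)=(0.000001, -0.000000)
Σ over m = (-0.513878, -0.000000); ×(4π/17) → (-0.379858, -0.000000). Real part: -0.379858

-0.379858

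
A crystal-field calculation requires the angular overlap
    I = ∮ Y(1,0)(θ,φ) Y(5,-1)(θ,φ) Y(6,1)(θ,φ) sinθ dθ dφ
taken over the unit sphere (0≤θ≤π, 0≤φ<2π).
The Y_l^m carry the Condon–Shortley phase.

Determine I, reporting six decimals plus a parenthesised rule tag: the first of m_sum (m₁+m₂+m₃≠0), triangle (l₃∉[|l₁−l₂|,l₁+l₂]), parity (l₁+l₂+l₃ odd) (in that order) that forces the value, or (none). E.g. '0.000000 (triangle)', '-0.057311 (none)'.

Checks pass: Σm=0; 12 even; l₃=6∈[4,6].
(2·1+1)(2·5+1)(2·6+1) = 429
Δ: 0! 2! 10! / 13! → 1/858
sum: t=0:+1/14400 = 1/14400
3j²(1 5 6; 0 0 0) = Δ·Π!·Σ² = 6/143  (sign +1)
sum: t=0:+1/17280 = 1/17280
3j²(1 5 6; 0 -1 1) = Δ·Π!·Σ² = 35/858  (sign -1)
combine: 4πI² = 429·6/143·35/858 = 105/143
take √, sign -1: I = -0.24172507
No selection rule forces the value: the integral is nonzero (none).

-0.241725 (none)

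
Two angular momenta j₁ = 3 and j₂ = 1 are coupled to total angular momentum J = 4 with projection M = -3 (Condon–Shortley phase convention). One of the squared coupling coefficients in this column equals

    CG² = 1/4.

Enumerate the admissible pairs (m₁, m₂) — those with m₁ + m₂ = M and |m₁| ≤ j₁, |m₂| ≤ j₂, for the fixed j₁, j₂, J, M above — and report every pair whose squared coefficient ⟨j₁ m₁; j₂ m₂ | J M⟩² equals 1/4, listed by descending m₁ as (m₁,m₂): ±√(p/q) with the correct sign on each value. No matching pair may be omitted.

Admissible pairs with m₁+m₂ = M = -3: (-3,0), (-2,-1)
  (m₁,m₂)=(-2,-1): CG² = 3/4, CG = +√(3/4)
  (m₁,m₂)=(-3,0): CG² = 1/4, CG = +√(1/4)   ← matches the target
Pairs with CG² = 1/4: (-3,0): +√(1/4)

(-3,0): +√(1/4)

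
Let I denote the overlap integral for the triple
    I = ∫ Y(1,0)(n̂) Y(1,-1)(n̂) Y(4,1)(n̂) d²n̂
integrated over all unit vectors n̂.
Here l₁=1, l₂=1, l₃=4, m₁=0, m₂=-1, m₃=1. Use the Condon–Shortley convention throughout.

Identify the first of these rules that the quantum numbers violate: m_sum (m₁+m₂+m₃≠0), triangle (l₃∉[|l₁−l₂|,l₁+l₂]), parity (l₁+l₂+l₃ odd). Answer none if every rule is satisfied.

triangle

azimuthal sum: 0 − 1 + 1 = 0  ✓
l₃ must lie in [0,2]; have l₃=4  ✗
L = 1 + 1 + 4 = 6 (even)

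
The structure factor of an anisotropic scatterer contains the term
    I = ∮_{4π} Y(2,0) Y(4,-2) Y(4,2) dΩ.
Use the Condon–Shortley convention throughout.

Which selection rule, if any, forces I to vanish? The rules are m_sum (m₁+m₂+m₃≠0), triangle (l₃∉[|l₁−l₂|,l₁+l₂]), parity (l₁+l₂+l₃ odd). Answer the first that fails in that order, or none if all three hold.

m₁+m₂+m₃ = 0 − 2 + 2 = 0  ✓
triangle: |2−4|=2 ≤ l₃=4 ≤ 2+4=6  ✓
parity: l₁+l₂+l₃ = 10 is even  ✓

none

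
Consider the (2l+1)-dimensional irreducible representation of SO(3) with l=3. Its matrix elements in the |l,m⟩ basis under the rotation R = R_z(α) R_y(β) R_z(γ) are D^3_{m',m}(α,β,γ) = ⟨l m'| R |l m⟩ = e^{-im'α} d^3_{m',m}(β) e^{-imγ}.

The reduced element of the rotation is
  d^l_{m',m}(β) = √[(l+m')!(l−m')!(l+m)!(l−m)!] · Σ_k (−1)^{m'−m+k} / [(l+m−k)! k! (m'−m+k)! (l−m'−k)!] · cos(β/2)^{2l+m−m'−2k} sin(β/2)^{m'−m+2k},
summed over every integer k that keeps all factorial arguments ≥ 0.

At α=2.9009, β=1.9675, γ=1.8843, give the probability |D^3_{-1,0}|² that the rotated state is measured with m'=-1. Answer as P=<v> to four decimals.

Split into d^3_{-1,0}(β=1.9675) × two z-phases.
c=cos(1.967500/2)=0.553904, s=sin(1.967500/2)=0.832580; N=√[2·24·6·6]=41.569219
Admissible k: 1..3 (factorial args all ≥0)
  k=1: (−1)^0·41.5692/(12)·0.5539^5·0.8326^1 = +0.150380
  k=2: (−1)^1·41.5692/(4)·0.5539^3·0.8326^3 = -1.019282
  k=3: (−1)^2·41.5692/(12)·0.5539^1·0.8326^5 = +0.767637
d^3_{-1,0}(1.9675) = +0.150380 -1.019282 +0.767637 = -0.101265
|D^3_{-1,0}|² = |d^3_{-1,0}(β)|² = (-0.101265)² = 0.010255 (the z-rotation phases have unit modulus)

P=0.0103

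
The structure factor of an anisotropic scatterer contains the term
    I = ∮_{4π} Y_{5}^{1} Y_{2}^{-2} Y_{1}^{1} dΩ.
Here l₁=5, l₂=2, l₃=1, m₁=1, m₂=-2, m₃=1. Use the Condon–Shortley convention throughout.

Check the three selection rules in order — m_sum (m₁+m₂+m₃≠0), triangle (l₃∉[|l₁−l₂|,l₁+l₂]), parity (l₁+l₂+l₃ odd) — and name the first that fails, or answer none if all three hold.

triangle

Σmᵢ = 0  ✓
l₃∈[|l₁−l₂|,l₁+l₂]=[3,7] required, l₃=1 fails  ✗
Σlᵢ = 8 ⇒ even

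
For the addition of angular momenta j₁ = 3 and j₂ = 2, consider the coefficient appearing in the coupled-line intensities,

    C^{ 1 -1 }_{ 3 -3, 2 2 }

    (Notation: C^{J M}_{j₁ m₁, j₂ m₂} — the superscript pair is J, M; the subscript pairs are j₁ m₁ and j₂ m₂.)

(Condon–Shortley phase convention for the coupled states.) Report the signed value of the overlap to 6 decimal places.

+0.654654  (= +√(3/7))

√[3·4!2!0!/7! · 0!6!4!0!0!2!] = √(6912/7)
  +(−1)^4/∏(4,0,2,0,0,0)! = 1/48  (running 1/48)
⟨..|..⟩ = √(6912/7)·(1/48) = +0.654654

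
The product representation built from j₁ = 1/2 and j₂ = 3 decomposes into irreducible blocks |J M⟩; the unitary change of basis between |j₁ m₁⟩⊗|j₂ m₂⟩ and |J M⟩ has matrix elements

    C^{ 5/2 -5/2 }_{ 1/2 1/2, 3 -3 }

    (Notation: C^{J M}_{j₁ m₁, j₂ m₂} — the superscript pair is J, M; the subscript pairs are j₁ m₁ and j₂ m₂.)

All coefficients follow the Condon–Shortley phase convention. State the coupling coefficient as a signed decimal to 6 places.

j₁+j₂−J=1  J+j₁−j₂=0  J−j₁+j₂=5  j₁+j₂+J+1=7
(j₁±m₁, j₂±m₂, J±M) = (1,0,0,6,0,5)
P² = 86400/7
sum k=0..0:
  [0] +1/120 = 1/120
S = 1/120
C² = P²·S² = 6/7 ; C = +0.925820

+0.925820  (= +√(6/7))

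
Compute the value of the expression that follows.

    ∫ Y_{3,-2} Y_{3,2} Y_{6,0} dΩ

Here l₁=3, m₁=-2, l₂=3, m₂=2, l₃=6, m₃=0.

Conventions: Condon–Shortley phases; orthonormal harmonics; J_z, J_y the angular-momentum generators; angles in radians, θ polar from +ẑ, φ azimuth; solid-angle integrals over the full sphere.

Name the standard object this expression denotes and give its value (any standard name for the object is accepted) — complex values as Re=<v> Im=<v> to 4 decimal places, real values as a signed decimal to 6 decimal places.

Gaunt coefficient, +0.071126

This is a Gaunt coefficient — the integral of a triple product of spherical harmonics over the sphere.
m-sum 0 ✓  L=12 even ✓  0≤6≤6 ✓
Π(2lᵢ+1) = 7×7×13 = 637
triangle coeff Δ(3,3,6) = 1/12012
Σ_t [0,0]: t=0:+1/1296 = 1/1296
(3j)²=100/3003 [(3 3 6; 0 0 0)], sign=+1
Σ_t [0,0]: t=0:+1/14400 = 1/14400
(3j)²=3/1001 [(3 3 6; -2 2 0)], sign=+1
⇒ 4πI² = 100/1573
I = (+1)√(100/1573/(4π)) = 0.07112638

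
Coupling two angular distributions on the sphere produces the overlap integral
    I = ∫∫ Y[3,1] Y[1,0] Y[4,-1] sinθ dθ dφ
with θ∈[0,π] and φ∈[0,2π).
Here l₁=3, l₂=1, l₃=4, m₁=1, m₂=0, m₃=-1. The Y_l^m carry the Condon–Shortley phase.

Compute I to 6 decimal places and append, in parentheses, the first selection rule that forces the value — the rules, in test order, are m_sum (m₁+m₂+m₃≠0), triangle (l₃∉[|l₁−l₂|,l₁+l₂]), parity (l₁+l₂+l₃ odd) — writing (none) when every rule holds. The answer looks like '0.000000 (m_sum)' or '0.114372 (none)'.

Rules hold: Σm=0, L=8 even, 2≤4≤4.
N = 7·3·9 = 189
Δ = 0!·6!·2!/9! = 1/252
Racah Σ t=0..0: t=0:+1/36 = 1/36
⇒ 3j(3 1 4; 0 0 0)² = 4/63, sgn +1
Racah Σ t=0..0: t=0:+1/48 = 1/48
⇒ 3j(3 1 4; 1 0 -1)² = 5/84, sgn -1
4πI² = N·(3j₀)²·(3jₘ)² = 5/7
I = -1·√(0.714286/4π) = -0.23841361
No selection rule forces the value: the integral is nonzero (none).

-0.238414 (none)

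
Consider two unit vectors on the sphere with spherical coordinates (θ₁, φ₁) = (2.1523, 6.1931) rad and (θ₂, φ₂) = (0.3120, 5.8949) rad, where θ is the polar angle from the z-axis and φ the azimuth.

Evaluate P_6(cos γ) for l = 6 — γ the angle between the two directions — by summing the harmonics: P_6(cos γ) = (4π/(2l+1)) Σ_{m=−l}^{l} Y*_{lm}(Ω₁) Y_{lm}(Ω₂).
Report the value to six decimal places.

Expand P_6 via completeness: Σ_{m} conj(Y_{6,m}) at Ω₁ times Y_{6,m} at Ω₂ —
  term(m=-6) = (-0.000014, 0.000065)   from Y*(Ω₁)=(0.141038, -0.084641), Y(Ω₂)=(-0.000278, 0.000293)
  term(m=-5) = (-0.000130, -0.001621)   from Y*(Ω₁)=(-0.337184, 0.163056), Y(Ω₂)=(-0.001572, 0.004046)
  term(m=-4) = (0.004227, 0.010646)   from Y*(Ω₁)=(0.377495, -0.142237), Y(Ω₂)=(0.000501, 0.028389)
  term(m=-3) = (-0.005201, -0.006482)   from Y*(Ω₁)=(-0.064145, 0.017770), Y(Ω₂)=(0.049307, 0.114716)
  term(m=-2) = (-0.096979, -0.065836)   from Y*(Ω₁)=(-0.319250, 0.058150), Y(Ω₂)=(0.257661, 0.253152)
  term(m=-1) = (0.111663, 0.034321)   from Y*(Ω₁)=(0.197246, -0.017817), Y(Ω₂)=(0.545938, 0.223317)
  term(m=+0) = (0.058583, 0.000000)   from Y*(Ω₁)=(0.276507, -0.000000), Y(Ω₂)=(0.211867, 0.000000)
  term(m=+1) = (0.111663, -0.034321)   from Y*(Ω₁)=(-0.197246, -0.017817), Y(Ω₂)=(-0.545938, 0.223317)
  term(m=+2) = (-0.096979, 0.065836)   from Y*(Ω₁)=(-0.319250, -0.058150), Y(Ω₂)=(0.257661, -0.253152)
  term(m=+3) = (-0.005201, 0.006482)   from Y*(Ω₁)=(0.064145, 0.017770), Y(Ω₂)=(-0.049307, 0.114716)
  term(m=+4) = (0.004227, -0.010646)   from Y*(Ω₁)=(0.377495, 0.142237), Y(Ω₂)=(0.000501, -0.028389)
  term(m=+5) = (-0.000130, 0.001621)   from Y*(Ω₁)=(0.337184, 0.163056), Y(Ω₂)=(0.001572, 0.004046)
  term(m=+6) = (-0.000014, -0.000065)   from Y*(Ω₁)=(0.141038, 0.084641), Y(Ω₂)=(-0.000278, -0.000293)
Total Σ_m = (0.085714, 0.000000). Multiply by 0.966644: (0.082855, 0.000000). P_6(cos γ) = 0.082855

0.082855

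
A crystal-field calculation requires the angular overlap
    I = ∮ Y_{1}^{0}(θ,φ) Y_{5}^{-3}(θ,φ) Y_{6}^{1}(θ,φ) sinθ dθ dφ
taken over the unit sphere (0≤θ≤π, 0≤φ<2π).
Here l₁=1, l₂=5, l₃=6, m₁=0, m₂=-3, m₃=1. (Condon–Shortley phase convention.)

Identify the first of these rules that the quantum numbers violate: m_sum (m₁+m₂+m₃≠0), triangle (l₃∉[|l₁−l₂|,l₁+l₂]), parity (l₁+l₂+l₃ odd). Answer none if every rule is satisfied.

m_sum

Σmᵢ = -2  ✗
l₃∈[|l₁−l₂|,l₁+l₂]=[4,6], have l₃=6
Σlᵢ = 12 ⇒ even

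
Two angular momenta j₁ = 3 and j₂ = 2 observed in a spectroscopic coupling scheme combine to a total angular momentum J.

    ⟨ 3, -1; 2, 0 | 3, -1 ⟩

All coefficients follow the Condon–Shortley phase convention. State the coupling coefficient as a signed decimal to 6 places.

triangle: 2!*4!*2!/9! = 96/362880
(j±m)!: 2!*4!*2!*2!*2!*4! = 9216
prefactor² = (2J+1)*Δ*N² = 256/15
  k=0: +1/(0!*2!*4!*2!*0!*0!) = 1/96
  k=1: −1/(1!*1!*3!*1!*1!*1!) = -1/6
  k=2: +1/(2!*0!*2!*0!*2!*2!) = 1/16
Σ = -3/32  ⇒  CG² = 256/15*(-3/32)² = 3/20
CG = −√(3/20) = -0.387298

−√(3/20) = -0.387298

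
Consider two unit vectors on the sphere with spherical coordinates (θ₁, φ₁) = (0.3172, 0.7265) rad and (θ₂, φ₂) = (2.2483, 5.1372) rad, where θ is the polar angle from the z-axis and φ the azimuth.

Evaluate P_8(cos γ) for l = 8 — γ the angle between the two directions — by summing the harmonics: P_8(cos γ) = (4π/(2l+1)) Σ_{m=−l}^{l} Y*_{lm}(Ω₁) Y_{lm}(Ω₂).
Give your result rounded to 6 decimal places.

Addition theorem: P_8(cos γ) = (4π/17) Σ_m Y*_{lm}(Ω₁) Y_{lm}(Ω₂), m = −8…8:
  m=-8: (0.000041, -0.000021) × (-0.067702, 0.017785) = (-0.000002, 0.000002)  (running Σ = (-0.000002, 0.000002))
  m=-7: (0.000205, -0.000524) × (0.037649, -0.222100) = (-0.000109, -0.000065)  (running Σ = (-0.000111, -0.000063))
  m=-6: (-0.001504, -0.004078) × (0.341830, 0.230226) = (0.000425, -0.001740)  (running Σ = (0.000314, -0.001803))
  m=-5: (-0.021202, -0.011333) × (-0.360383, 0.222572) = (0.010163, -0.000635)  (running Σ = (0.010477, -0.002438))
  m=-4: (-0.094949, 0.022793) × (-0.013090, -0.101348) = (0.003553, 0.009325)  (running Σ = (0.014030, 0.006887))
  m=-3: (-0.162861, 0.233663) × (-0.295924, -0.090362) = (0.069309, -0.054430)  (running Σ = (0.083338, -0.047543))
  m=-2: (0.064363, 0.543866) × (0.185723, -0.211254) = (0.126848, 0.087412)  (running Σ = (0.210186, 0.039868))
  m=-1: (0.389460, 0.346088) × (-0.079234, -0.175160) = (0.029762, -0.095640)  (running Σ = (0.239948, -0.055771))
  m=0: (-0.165923, -0.000000) × (0.313807, 0.000000) = (-0.052068, -0.000000)  (running Σ = (0.187880, -0.055771))
  m=1: (-0.389460, 0.346088) × (0.079234, -0.175160) = (0.029762, 0.095640)  (running Σ = (0.217642, 0.039868))
  m=2: (0.064363, -0.543866) × (0.185723, 0.211254) = (0.126848, -0.087412)  (running Σ = (0.344490, -0.047543))
  m=3: (0.162861, 0.233663) × (0.295924, -0.090362) = (0.069309, 0.054430)  (running Σ = (0.413798, 0.006887))
  m=4: (-0.094949, -0.022793) × (-0.013090, 0.101348) = (0.003553, -0.009325)  (running Σ = (0.417351, -0.002438))
  m=5: (0.021202, -0.011333) × (0.360383, 0.222572) = (0.010163, 0.000635)  (running Σ = (0.427514, -0.001803))
  m=6: (-0.001504, 0.004078) × (0.341830, -0.230226) = (0.000425, 0.001740)  (running Σ = (0.427939, -0.000063))
  m=7: (-0.000205, -0.000524) × (-0.037649, -0.222100) = (-0.000109, 0.000065)  (running Σ = (0.427830, 0.000002))
  m=8: (0.000041, 0.000021) × (-0.067702, -0.017785) = (-0.000002, -0.000002)  (running Σ = (0.427828, 0.000000))
Total Σ_m = (0.427828, 0.000000). Multiply by 0.739198: (0.316250, 0.000000). P_8(cos γ) = 0.316250

0.316250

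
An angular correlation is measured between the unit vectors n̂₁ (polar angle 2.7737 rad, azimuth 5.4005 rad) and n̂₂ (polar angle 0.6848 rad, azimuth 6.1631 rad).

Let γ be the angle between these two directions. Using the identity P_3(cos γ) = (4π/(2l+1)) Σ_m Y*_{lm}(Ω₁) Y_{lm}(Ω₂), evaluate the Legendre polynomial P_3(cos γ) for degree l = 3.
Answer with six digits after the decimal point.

Summing Y*_{l m}(θ₁,φ₁)·Y_{l m}(θ₂,φ₂) over m ∈ [−3, 3]; prefactor 4π/(2·3+1) = 1.795196:
  term(m=-3) = (-0.001347, -0.001545)   from Y*(Ω₁)=(-0.017093, -0.009195), Y(Ω₂)=(0.098804, 0.037219)
  term(m=-2) = (-0.001781, 0.039022)   from Y*(Ω₁)=(0.023849, 0.121019), Y(Ω₂)=(0.307603, 0.075331)
  term(m=-1) = (0.115191, -0.110055)   from Y*(Ω₁)=(0.247525, -0.301065), Y(Ω₂)=(0.405810, 0.048967)
  term(m=+0) = (0.000054, 0.000000)   from Y*(Ω₁)=(-0.471213, -0.000000), Y(Ω₂)=(-0.000114, 0.000000)
  term(m=+1) = (0.115191, 0.110055)   from Y*(Ω₁)=(-0.247525, -0.301065), Y(Ω₂)=(-0.405810, 0.048967)
  term(m=+2) = (-0.001781, -0.039022)   from Y*(Ω₁)=(0.023849, -0.121019), Y(Ω₂)=(0.307603, -0.075331)
  term(m=+3) = (-0.001347, 0.001545)   from Y*(Ω₁)=(0.017093, -0.009195), Y(Ω₂)=(-0.098804, 0.037219)
Σ over m = (0.224181, 0.000000); ×(4π/7) → (0.402449, 0.000000). Real part: 0.402449

0.402449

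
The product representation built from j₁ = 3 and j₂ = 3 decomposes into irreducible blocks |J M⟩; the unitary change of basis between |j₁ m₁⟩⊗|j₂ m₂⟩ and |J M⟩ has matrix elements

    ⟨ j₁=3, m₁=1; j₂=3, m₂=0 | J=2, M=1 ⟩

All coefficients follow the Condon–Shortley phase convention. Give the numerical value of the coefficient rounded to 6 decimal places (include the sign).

+√(1/42) = +0.154303

triangle: 4!*2!*2!/9! = 96/362880
(j±m)!: 4!*2!*3!*3!*3!*1! = 10368
prefactor² = (2J+1)*Δ*N² = 96/7
  k=1: −1/(1!*3!*1!*2!*1!*0!) = -1/12
  k=2: +1/(2!*2!*0!*1!*2!*1!) = 1/8
Σ = 1/24  ⇒  CG² = 96/7*(1/24)² = 1/42
CG = +√(1/42) = +0.154303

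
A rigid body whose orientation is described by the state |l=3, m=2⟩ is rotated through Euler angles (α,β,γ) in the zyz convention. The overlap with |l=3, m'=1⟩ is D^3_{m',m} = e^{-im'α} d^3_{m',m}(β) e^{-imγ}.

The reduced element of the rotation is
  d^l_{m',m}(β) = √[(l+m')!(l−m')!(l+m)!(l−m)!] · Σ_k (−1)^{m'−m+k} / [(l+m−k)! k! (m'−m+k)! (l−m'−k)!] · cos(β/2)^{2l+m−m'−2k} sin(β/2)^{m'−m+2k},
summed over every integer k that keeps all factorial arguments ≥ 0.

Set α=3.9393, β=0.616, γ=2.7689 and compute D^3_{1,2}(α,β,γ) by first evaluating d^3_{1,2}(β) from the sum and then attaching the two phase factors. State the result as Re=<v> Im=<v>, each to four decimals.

Re=-0.6000 Im=0.0314

D^3_{1,2}(3.9393,0.6160,2.7689) = e^{-i·1·3.9393}·d^3_{1,2}(0.6160)·e^{-i·2·2.7689}. Compute d first:
Half-angle: c=0.952942, s=0.303153. N=√(24·2·120·1)=75.894664
Admissible k: 1..2 (factorial args all ≥0)
  k=1: (−1)^0·75.8947/(24)·0.9529^5·0.3032^1 = +0.753346
  k=2: (−1)^1·75.8947/(12)·0.9529^3·0.3032^3 = -0.152481
d^3_{1,2}(0.6160) = +0.753346 -0.152481 = +0.600864
Attach z-rotation phases: D = e^{-i(1)(3.9393)}·(+0.600864)·e^{-i(2)(2.7689)} = -0.600042+0.031424i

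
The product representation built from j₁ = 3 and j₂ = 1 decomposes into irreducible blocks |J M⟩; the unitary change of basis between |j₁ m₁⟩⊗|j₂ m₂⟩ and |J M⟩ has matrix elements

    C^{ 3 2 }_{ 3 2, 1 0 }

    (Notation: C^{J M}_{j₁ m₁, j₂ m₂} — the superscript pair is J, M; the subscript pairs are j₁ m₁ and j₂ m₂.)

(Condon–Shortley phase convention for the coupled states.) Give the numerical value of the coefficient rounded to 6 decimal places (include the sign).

+√(1/3) ≈ +0.577350

√[7·1!5!1!/8! · 5!1!1!1!5!1!] = √(300)
  +(−1)^0/∏(0,1,1,1,4,0)! = 1/24  (running 1/24)
  +(−1)^1/∏(1,0,0,0,5,1)! = -1/120  (running 1/30)
⟨..|..⟩ = √(300)·(1/30) = +0.577350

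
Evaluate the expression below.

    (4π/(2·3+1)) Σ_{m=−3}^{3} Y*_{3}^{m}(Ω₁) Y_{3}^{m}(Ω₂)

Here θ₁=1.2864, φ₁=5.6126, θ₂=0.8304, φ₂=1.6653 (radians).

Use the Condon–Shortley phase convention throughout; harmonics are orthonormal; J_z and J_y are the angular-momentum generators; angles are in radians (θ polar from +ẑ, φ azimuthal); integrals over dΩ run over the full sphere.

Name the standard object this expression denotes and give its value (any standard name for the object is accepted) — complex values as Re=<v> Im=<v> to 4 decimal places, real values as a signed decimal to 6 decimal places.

This sum is the spherical-harmonic addition theorem: it equals the Legendre polynomial P_l(cos γ) of the angle γ between the two directions.
Expand P_3 via completeness: Σ_{m} conj(Y_{3,m}) at Ω₁ times Y_{3,m} at Ω₂ —
  [-3]  conj(Y_{3,-3})(Ω₁) = -0.15747 - 0.33365j ; Y_{3,-3}(Ω₂) = 0.04695 + 0.16114j ; Δ = 0.04637 - 0.04104j
  [-2]  conj(Y_{3,-2})(Ω₁) = 0.06013 - 0.25724j ; Y_{3,-2}(Ω₂) = -0.36900 + 0.07059j ; Δ = -0.00403 + 0.09916j
  [-1]  conj(Y_{3,-1})(Ω₁) = -0.14737 + 0.11689j ; Y_{3,-1}(Ω₂) = -0.02871 - 0.30289j ; Δ = 0.03964 + 0.04128j
  [+0]  conj(Y_{3,0})(Ω₁) = -0.27290 + 0.00000j ; Y_{3,0}(Ω₂) = -0.18244 + 0.00000j ; Δ = 0.04979 + 0.00000j
  [+1]  conj(Y_{3,1})(Ω₁) = 0.14737 + 0.11689j ; Y_{3,1}(Ω₂) = 0.02871 - 0.30289j ; Δ = 0.03964 - 0.04128j
  [+2]  conj(Y_{3,2})(Ω₁) = 0.06013 + 0.25724j ; Y_{3,2}(Ω₂) = -0.36900 - 0.07059j ; Δ = -0.00403 - 0.09916j
  [+3]  conj(Y_{3,3})(Ω₁) = 0.15747 - 0.33365j ; Y_{3,3}(Ω₂) = -0.04695 + 0.16114j ; Δ = 0.04637 + 0.04104j
Total Σ_m = 0.21374 + 0.00000j. Multiply by 1.795196: 0.38371 + 0.00000j. P_3(cos γ) = 0.383707

Legendre polynomial (addition theorem), +0.383707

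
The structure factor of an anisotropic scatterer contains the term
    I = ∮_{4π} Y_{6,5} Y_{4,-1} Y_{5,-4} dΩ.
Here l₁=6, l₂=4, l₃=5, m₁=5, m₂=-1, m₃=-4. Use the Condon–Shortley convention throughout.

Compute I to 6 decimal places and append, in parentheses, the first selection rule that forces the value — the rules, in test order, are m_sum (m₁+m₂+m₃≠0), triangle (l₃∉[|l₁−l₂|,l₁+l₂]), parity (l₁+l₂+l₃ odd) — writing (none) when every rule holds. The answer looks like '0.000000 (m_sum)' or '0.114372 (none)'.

L=15 odd ⇒ parity kills the (l;000) factor ⇒ I = 0

0.000000 (parity)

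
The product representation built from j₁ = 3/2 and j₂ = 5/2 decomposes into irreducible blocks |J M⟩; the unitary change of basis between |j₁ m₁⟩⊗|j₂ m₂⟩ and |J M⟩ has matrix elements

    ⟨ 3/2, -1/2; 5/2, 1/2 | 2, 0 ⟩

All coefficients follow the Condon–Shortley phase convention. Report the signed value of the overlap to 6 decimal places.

-0.267261  (= −√(1/14))

j₁+j₂−J=2  J+j₁−j₂=1  J−j₁+j₂=3  j₁+j₂+J+1=7
(j₁±m₁, j₂±m₂, J±M) = (1,2,3,2,2,2)
P² = 8/7
sum k=1..2:
  [1] −1/2 = -1/2
  [2] +1/4 = 1/4
S = -1/4
C² = P²·S² = 1/14 ; C = -0.267261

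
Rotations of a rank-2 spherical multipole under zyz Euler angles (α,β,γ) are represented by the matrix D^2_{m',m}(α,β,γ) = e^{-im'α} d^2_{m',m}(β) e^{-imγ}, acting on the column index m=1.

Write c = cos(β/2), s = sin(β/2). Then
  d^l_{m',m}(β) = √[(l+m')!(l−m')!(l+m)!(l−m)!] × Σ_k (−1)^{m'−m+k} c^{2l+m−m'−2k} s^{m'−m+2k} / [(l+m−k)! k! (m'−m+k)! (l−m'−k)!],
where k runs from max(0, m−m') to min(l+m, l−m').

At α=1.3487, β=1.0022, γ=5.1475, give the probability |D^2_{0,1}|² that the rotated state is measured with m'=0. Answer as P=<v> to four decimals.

P=0.3088

D^2_{0,1}(1.3487,1.0022,5.1475) = e^{-i·0·1.3487}·d^2_{0,1}(1.0022)·e^{-i·1·5.1475}. Compute d first:
With c≡cos(β/2)=0.877055 and s≡sin(β/2)=0.480391, N=[2·2·6·1]^{1/2}=4.898979
The bounds max(0,m−m')=1 and min(l+m,l−m')=2 give 2 terms
  k=1: (−1)^0·4.8990/(2)·0.8771^3·0.4804^1 = +0.793871
  k=2: (−1)^1·4.8990/(2)·0.8771^1·0.4804^3 = -0.238169
d^2_{0,1}(1.0022) = +0.793871 -0.238169 = +0.555702
|D^2_{0,1}|² = |d^2_{0,1}(β)|² = (+0.555702)² = 0.308805 (the z-rotation phases have unit modulus)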